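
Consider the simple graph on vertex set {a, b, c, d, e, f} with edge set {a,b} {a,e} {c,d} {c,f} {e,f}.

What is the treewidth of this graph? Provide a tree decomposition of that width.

The largest bag has 2 vertices, giving width 1; this decomposition certifies tw(G) ≤ 1. Since G has at least one edge (e.g. f–e), it is not an edgeless graph, so tw(G) ≥ 1. Therefore the treewidth is 1.

Treewidth 1.
One such decomposition:
Bags: B1 = {e, f}  B2 = {c, f}  B3 = {c, d}  B4 = {a, e}  B5 = {a, b}
Tree: B1–B2, B2–B3, B1–B4, B4–B5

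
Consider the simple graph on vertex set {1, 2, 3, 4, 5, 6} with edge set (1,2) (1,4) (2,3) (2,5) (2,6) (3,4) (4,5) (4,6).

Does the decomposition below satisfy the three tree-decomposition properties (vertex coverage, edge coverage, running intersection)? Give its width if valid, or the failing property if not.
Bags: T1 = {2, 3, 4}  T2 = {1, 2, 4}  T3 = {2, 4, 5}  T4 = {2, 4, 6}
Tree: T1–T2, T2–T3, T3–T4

Yes; width 2.

Vertex coverage: the bags together contain {1, 2, 3, 4, 5, 6}, the full vertex set. Edge coverage: each edge of G has both endpoints in at least one bag. Running intersection: for every vertex, the bags containing it form a connected subtree. All three properties hold, so this is a valid tree decomposition of width max|bag| − 1 = 2, and hence tw(G) ≤ 2.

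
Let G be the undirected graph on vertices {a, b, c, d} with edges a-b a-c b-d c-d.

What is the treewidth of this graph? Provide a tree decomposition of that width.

Each bag holds 3 vertices, so the decomposition has width 2, which upper-bounds the treewidth. The edges b–a–c–d–b form a cycle, so G is not a tree and its treewidth is at least 2. Combining the bounds, tw(G) = 2.

Treewidth 2.
One such decomposition:
Bags: B1 = {a, b, c}  B2 = {b, c, d}
Tree: B1–B2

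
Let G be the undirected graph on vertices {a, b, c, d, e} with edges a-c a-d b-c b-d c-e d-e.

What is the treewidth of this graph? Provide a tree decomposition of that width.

Each bag holds 3 vertices, so the decomposition has width 2, which upper-bounds the treewidth. Since d–b–c–a–d is a cycle in G, G is not acyclic. Forests are exactly the graphs of treewidth ≤ 1, so tw(G) ≥ 2. Combining the bounds, tw(G) = 2.

Treewidth 2.
One such decomposition:
Bags: B1 = {b, c, d}  B2 = {a, c, d}  B3 = {c, d, e}
Tree: B1–B2, B2–B3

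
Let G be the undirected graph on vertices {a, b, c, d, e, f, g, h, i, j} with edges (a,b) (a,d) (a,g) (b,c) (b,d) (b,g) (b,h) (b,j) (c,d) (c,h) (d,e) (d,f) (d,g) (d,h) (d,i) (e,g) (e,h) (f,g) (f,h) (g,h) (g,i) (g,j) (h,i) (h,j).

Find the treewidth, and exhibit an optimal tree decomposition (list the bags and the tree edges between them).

Treewidth 3.
One such decomposition:
Bags: B1 = {b, g, h, j}  B2 = {b, d, g, h}  B3 = {d, g, h, i}  B4 = {d, f, g, h}  B5 = {d, e, g, h}  B6 = {a, b, d, g}  B7 = {b, c, d, h}
Tree: B1–B2, B2–B3, B3–B4, B2–B5, B2–B6, B2–B7

Every bag has size at most 4, so the width is 4 − 1 = 3 and tw(G) ≤ 3. On the other hand G contains the 4-clique {d, e, g, h}. A clique must lie in a single bag of any decomposition, so no decomposition can have width below 3. The upper and lower bounds meet at 3, so that is the treewidth.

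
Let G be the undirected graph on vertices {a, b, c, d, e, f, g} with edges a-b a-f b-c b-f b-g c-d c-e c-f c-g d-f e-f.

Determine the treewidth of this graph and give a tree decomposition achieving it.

Treewidth 2.
Bags: B1 = {b, c, f}  B2 = {c, e, f}  B3 = {c, d, f}  B4 = {b, c, g}  B5 = {a, b, f}
Tree: B1–B2, B2–B3, B1–B4, B1–B5

Each bag holds 3 vertices, so the decomposition has width 2, which upper-bounds the treewidth. For the lower bound, the 3 vertices {b, c, g} are pairwise adjacent, and any tree decomposition puts a clique entirely inside one bag — forcing width ≥ 2. The upper and lower bounds meet at 2, so that is the treewidth.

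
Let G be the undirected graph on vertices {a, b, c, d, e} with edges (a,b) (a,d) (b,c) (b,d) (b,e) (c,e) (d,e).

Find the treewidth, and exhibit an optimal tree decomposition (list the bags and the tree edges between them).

Treewidth 2.
One such decomposition:
Bags: B1 = {b, d, e}  B2 = {a, b, d}  B3 = {b, c, e}
Tree: B1–B2, B1–B3

Each bag holds 3 vertices, so the decomposition has width 2, which upper-bounds the treewidth. On the other hand G contains the 3-clique {b, d, e}. A clique must lie in a single bag of any decomposition, so no decomposition can have width below 2. Therefore the treewidth is 2.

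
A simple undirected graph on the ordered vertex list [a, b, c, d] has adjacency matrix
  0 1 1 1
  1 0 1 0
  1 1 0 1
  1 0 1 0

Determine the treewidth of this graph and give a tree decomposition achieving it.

Treewidth 2.
Bags: B1 = {a, b, c}  B2 = {a, c, d}
Tree: B1–B2

Every bag has size at most 3, so the width is 3 − 1 = 2 and tw(G) ≤ 2. Conversely, {a, c, d} is a clique of size 3, and the vertices of any clique must share a bag in every tree decomposition; so some bag has ≥ 3 vertices and tw(G) ≥ 2. The upper and lower bounds meet at 2, so that is the treewidth.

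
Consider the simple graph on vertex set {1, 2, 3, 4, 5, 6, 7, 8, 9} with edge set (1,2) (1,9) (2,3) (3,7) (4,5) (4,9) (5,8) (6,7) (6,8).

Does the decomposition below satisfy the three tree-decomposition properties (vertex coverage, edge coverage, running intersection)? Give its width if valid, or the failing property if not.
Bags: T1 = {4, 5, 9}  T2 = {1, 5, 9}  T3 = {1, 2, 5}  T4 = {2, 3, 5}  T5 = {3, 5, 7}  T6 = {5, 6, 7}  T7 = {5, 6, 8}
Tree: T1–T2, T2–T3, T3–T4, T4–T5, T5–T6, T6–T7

Every vertex of G appears in some bag (union = {1, 2, 3, 4, 5, 6, 7, 8, 9}); every edge is covered by a bag; and for each vertex v the set of bags containing v is connected in the bag tree. The decomposition is therefore valid. The largest bag has 3 vertices, so the width is 2.

Yes; width 2.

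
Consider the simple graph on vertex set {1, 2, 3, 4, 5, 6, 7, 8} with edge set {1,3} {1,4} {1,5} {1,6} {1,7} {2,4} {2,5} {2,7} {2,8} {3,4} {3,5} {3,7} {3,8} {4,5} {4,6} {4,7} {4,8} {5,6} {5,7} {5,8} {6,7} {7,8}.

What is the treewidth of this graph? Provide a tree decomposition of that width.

Each bag holds 5 vertices, so the decomposition has width 4, which upper-bounds the treewidth. For the lower bound, the 5 vertices {2, 4, 5, 7, 8} are pairwise adjacent, and any tree decomposition puts a clique entirely inside one bag — forcing width ≥ 4. Combining the bounds, tw(G) = 4.

Treewidth 4.
One optimal decomposition is:
Bags: B1 = {3, 4, 5, 7, 8}  B2 = {2, 4, 5, 7, 8}  B3 = {1, 3, 4, 5, 7}  B4 = {1, 4, 5, 6, 7}
Tree: B1–B2, B1–B3, B3–B4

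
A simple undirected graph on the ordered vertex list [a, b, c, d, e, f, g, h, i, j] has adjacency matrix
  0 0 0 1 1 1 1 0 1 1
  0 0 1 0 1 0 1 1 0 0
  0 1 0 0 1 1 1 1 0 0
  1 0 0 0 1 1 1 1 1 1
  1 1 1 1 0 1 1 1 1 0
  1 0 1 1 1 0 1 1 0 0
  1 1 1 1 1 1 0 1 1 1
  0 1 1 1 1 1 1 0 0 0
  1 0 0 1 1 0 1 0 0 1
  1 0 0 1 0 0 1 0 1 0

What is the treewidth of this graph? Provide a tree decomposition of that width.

Each bag holds 5 vertices, so the decomposition has width 4, which upper-bounds the treewidth. Conversely, {a, d, g, i, j} is a clique of size 5, and the vertices of any clique must share a bag in every tree decomposition; so some bag has ≥ 5 vertices and tw(G) ≥ 4. Hence tw(G) = 4 exactly.

Treewidth 4.
One such decomposition:
Bags: B1 = {c, e, f, g, h}  B2 = {b, c, e, g, h}  B3 = {d, e, f, g, h}  B4 = {a, d, e, f, g}  B5 = {a, d, e, g, i}  B6 = {a, d, g, i, j}
Tree: B1–B2, B1–B3, B3–B4, B4–B5, B5–B6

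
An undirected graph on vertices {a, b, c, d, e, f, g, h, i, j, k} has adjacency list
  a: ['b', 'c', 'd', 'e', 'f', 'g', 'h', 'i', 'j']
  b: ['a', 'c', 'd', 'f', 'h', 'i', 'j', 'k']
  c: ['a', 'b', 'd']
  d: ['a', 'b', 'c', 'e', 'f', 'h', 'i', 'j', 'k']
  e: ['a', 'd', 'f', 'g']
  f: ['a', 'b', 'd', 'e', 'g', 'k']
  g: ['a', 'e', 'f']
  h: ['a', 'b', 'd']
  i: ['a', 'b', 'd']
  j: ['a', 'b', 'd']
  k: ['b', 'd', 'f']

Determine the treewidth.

3

A width-3 tree decomposition is:
Bags: B1 = {a, d, e, f}  B2 = {a, b, d, f}  B3 = {a, b, c, d}  B4 = {a, b, d, i}  B5 = {a, b, d, h}  B6 = {b, d, f, k}  B7 = {a, b, d, j}  B8 = {a, e, f, g}
Tree: B1–B2, B2–B3, B2–B4, B3–B5, B2–B6, B3–B7, B1–B8
Each bag holds 4 vertices, so the decomposition has width 3, which upper-bounds the treewidth. For the lower bound, the 4 vertices {a, d, e, f} are pairwise adjacent, and any tree decomposition puts a clique entirely inside one bag — forcing width ≥ 3. Combining the bounds, tw(G) = 3.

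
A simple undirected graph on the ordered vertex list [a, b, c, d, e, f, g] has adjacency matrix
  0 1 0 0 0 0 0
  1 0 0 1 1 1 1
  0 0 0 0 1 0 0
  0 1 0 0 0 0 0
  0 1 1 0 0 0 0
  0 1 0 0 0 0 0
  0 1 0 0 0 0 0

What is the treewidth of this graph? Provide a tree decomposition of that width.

The largest bag has 2 vertices, giving width 1; this decomposition certifies tw(G) ≤ 1. G has an edge, so its treewidth is at least 1. Therefore the treewidth is 1.

Treewidth 1.
One such decomposition:
Bags: B1 = {b, e}  B2 = {b, g}  B3 = {c, e}  B4 = {b, d}  B5 = {a, b}  B6 = {b, f}
Tree: B1–B2, B1–B3, B2–B4, B4–B5, B2–B6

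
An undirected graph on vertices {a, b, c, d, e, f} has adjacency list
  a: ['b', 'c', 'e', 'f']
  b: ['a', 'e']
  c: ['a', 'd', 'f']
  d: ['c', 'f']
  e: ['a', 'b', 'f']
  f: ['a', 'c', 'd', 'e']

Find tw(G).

A width-2 tree decomposition is:
Bags: B1 = {c, d, f}  B2 = {a, c, f}  B3 = {a, e, f}  B4 = {a, b, e}
Tree: B1–B2, B2–B3, B3–B4
Every bag has size at most 3, so the width is 3 − 1 = 2 and tw(G) ≤ 2. On the other hand G contains the 3-clique {a, e, f}. A clique must lie in a single bag of any decomposition, so no decomposition can have width below 2. The upper and lower bounds meet at 2, so that is the treewidth.

2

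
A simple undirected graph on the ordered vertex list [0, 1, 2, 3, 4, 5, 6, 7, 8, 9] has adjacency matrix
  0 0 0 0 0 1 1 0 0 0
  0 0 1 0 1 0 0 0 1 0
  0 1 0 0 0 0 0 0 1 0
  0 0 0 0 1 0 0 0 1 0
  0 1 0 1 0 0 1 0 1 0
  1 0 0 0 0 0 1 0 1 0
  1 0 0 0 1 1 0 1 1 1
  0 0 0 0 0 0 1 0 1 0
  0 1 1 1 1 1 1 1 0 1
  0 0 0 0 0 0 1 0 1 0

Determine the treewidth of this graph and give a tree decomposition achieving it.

Treewidth 2.
One optimal decomposition is:
Bags: B1 = {3, 4, 8}  B2 = {4, 6, 8}  B3 = {6, 8, 9}  B4 = {1, 4, 8}  B5 = {6, 7, 8}  B6 = {1, 2, 8}  B7 = {5, 6, 8}  B8 = {0, 5, 6}
Tree: B1–B2, B2–B3, B1–B4, B3–B5, B4–B6, B2–B7, B7–B8

The largest bag has 3 vertices, giving width 2; this decomposition certifies tw(G) ≤ 2. On the other hand G contains the 3-clique {0, 5, 6}. A clique must lie in a single bag of any decomposition, so no decomposition can have width below 2. The upper and lower bounds meet at 2, so that is the treewidth.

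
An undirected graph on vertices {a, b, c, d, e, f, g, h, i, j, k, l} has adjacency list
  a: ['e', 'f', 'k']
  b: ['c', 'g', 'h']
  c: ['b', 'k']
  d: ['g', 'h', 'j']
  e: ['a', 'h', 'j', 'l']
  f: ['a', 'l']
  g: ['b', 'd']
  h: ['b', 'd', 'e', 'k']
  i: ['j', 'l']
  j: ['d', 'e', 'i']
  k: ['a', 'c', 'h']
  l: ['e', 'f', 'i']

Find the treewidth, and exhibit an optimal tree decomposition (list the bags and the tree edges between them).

The largest bag has 4 vertices, giving width 3; this decomposition certifies tw(G) ≤ 3. For the lower bound: the 4 vertex sets {b,c,g}, {k}, {h}, {a,d,e,j} are disjoint, each induces a connected subgraph, and every pair is joined by at least one edge of G. Contracting each set to a single vertex therefore yields K_{4} as a minor, and since treewidth is minor-monotone, tw(G) ≥ tw(K_{4}) = 3. Hence tw(G) = 3 exactly.

Treewidth 3.
Bags: B1 = {b, c, g, k}  B2 = {b, g, h, k}  B3 = {d, g, h, k}  B4 = {a, d, h, k}  B5 = {a, d, e, h}  B6 = {a, d, e, j}  B7 = {a, e, f, j}  B8 = {e, f, j, l}  B9 = {f, i, j, l}
Tree: B1–B2, B2–B3, B3–B4, B4–B5, B5–B6, B6–B7, B7–B8, B8–B9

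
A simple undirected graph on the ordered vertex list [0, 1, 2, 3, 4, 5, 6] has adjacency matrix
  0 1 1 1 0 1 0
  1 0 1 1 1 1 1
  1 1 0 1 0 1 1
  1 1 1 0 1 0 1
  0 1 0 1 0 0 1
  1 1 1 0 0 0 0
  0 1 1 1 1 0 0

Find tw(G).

3

A width-3 tree decomposition is:
Bags: B1 = {0, 1, 2, 3}  B2 = {1, 2, 3, 6}  B3 = {0, 1, 2, 5}  B4 = {1, 3, 4, 6}
Tree: B1–B2, B1–B3, B2–B4
Every bag has size at most 4, so the width is 4 − 1 = 3 and tw(G) ≤ 3. For the lower bound, the 4 vertices {0, 1, 2, 3} are pairwise adjacent, and any tree decomposition puts a clique entirely inside one bag — forcing width ≥ 3. Therefore the treewidth is 3.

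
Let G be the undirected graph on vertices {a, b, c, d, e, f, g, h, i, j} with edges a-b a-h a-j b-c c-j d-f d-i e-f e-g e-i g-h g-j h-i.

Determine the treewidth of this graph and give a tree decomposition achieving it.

Each bag holds 3 vertices, so the decomposition has width 2, which upper-bounds the treewidth. Since d–f–e–i–d is a cycle in G, G is not acyclic. Forests are exactly the graphs of treewidth ≤ 1, so tw(G) ≥ 2. Hence tw(G) = 2 exactly.

Treewidth 2.
One optimal decomposition is:
Bags: B1 = {d, f, i}  B2 = {e, f, i}  B3 = {e, h, i}  B4 = {e, g, h}  B5 = {a, g, h}  B6 = {a, g, j}  B7 = {a, b, j}  B8 = {b, c, j}
Tree: B1–B2, B2–B3, B3–B4, B4–B5, B5–B6, B6–B7, B7–B8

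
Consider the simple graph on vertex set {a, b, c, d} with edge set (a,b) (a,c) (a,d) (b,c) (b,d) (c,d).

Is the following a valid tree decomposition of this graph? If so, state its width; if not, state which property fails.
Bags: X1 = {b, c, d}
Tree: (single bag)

A tree decomposition must satisfy three properties: every vertex lies in some bag; for every edge, both endpoints lie together in some bag; and for every vertex, the bags containing it form a connected subtree. Here vertex a appears in no bag, so the decomposition is invalid.

No — vertex a appears in no bag.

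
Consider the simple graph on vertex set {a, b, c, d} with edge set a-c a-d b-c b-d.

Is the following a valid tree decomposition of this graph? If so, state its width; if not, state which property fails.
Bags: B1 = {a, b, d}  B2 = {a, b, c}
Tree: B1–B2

Vertex coverage: the bags together contain {a, b, c, d}, the full vertex set. Edge coverage: each edge of G has both endpoints in at least one bag. Running intersection: for every vertex, the bags containing it form a connected subtree. All three properties hold, so this is a valid tree decomposition of width max|bag| − 1 = 2, and hence tw(G) ≤ 2.

Yes; width 2.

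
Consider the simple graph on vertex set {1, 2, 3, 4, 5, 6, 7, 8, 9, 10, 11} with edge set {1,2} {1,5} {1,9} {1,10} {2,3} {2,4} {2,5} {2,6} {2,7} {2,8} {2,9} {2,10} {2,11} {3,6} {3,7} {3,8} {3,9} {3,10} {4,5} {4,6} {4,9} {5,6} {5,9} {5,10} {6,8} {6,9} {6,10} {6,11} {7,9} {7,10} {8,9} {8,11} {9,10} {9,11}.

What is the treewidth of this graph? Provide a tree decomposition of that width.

Each bag holds 5 vertices, so the decomposition has width 4, which upper-bounds the treewidth. On the other hand G contains the 5-clique {1, 2, 5, 9, 10}. A clique must lie in a single bag of any decomposition, so no decomposition can have width below 4. Hence tw(G) = 4 exactly.

Treewidth 4.
Bags: B1 = {2, 3, 6, 9, 10}  B2 = {2, 5, 6, 9, 10}  B3 = {1, 2, 5, 9, 10}  B4 = {2, 4, 5, 6, 9}  B5 = {2, 3, 7, 9, 10}  B6 = {2, 3, 6, 8, 9}  B7 = {2, 6, 8, 9, 11}
Tree: B1–B2, B2–B3, B2–B4, B1–B5, B1–B6, B6–B7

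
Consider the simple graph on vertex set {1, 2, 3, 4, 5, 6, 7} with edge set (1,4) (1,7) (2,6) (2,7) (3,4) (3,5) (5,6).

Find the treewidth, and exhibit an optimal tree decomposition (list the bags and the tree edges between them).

Treewidth 2.
One optimal decomposition is:
Bags: B1 = {1, 2, 7}  B2 = {1, 2, 4}  B3 = {2, 3, 4}  B4 = {2, 3, 5}  B5 = {2, 5, 6}
Tree: B1–B2, B2–B3, B3–B4, B4–B5

Each bag holds 3 vertices, so the decomposition has width 2, which upper-bounds the treewidth. For the lower bound, G contains the cycle 2–7–1–4–3–5–6–2, so G is not a forest; only forests have treewidth ≤ 1, hence tw(G) ≥ 2. Combining the bounds, tw(G) = 2.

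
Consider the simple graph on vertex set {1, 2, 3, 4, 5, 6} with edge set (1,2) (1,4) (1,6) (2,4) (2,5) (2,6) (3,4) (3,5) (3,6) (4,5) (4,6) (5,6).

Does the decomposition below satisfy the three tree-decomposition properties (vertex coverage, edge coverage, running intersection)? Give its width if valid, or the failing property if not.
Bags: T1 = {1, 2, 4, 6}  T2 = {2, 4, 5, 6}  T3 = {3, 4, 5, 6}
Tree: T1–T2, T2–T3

Yes; width 3.

Vertex coverage: the bags together contain {1, 2, 3, 4, 5, 6}, the full vertex set. Edge coverage: each edge of G has both endpoints in at least one bag. Running intersection: for every vertex, the bags containing it form a connected subtree. All three properties hold, so this is a valid tree decomposition of width max|bag| − 1 = 3, and hence tw(G) ≤ 3.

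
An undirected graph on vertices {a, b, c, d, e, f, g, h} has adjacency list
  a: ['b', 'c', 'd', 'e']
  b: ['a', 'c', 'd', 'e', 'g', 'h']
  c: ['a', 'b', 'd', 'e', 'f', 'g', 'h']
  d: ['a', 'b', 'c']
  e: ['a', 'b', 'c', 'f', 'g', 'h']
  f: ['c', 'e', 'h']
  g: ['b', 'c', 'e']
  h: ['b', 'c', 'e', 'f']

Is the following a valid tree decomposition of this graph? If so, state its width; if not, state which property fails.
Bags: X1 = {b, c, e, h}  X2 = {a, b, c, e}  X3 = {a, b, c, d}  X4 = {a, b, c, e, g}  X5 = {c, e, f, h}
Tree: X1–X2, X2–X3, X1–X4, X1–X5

A tree decomposition must satisfy three properties: every vertex lies in some bag; for every edge, both endpoints lie together in some bag; and for every vertex, the bags containing it form a connected subtree. Here bags containing vertex a are not connected in the tree, so the decomposition is invalid.

No — bags containing vertex a are not connected in the tree.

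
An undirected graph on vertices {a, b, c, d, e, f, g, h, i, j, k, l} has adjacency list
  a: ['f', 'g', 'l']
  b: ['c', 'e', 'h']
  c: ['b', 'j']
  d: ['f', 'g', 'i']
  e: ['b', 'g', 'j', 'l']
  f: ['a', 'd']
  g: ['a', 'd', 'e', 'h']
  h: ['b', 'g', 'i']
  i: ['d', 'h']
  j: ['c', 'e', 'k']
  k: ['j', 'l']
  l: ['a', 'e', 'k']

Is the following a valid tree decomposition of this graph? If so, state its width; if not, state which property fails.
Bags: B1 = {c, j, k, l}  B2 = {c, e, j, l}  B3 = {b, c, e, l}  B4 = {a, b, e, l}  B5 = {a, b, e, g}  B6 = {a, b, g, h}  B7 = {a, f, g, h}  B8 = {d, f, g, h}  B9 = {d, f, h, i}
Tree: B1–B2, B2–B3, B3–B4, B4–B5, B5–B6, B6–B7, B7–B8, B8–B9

Checking the three conditions: (i) the bags cover all of {a, b, c, d, e, f, g, h, i, j, k, l}; (ii) for each edge, some bag contains both endpoints; (iii) the bags containing any fixed vertex form a subtree. All hold, so the decomposition is valid with width 4 − 1 = 3.

Yes; width 3.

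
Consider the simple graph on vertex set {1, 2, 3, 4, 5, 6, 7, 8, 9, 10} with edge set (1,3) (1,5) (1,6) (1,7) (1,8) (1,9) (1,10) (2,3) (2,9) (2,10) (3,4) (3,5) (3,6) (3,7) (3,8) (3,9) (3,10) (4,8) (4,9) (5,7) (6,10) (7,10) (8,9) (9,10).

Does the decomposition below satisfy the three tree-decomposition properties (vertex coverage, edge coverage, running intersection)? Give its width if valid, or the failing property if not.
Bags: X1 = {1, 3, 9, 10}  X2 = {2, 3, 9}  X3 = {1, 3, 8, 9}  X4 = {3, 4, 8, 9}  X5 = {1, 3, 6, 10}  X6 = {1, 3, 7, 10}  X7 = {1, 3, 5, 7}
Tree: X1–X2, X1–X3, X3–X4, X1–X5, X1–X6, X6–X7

A tree decomposition must satisfy three properties: every vertex lies in some bag; for every edge, both endpoints lie together in some bag; and for every vertex, the bags containing it form a connected subtree. Here edge (10,2) lies in no bag, so the decomposition is invalid.

No — edge (10,2) lies in no bag.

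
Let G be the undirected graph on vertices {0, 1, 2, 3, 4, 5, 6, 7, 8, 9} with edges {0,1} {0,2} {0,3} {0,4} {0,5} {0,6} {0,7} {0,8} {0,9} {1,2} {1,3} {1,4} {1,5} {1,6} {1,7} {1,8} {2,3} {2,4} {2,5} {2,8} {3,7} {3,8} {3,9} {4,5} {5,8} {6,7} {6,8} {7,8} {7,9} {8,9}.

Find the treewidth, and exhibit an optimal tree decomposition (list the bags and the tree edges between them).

Treewidth 4.
One such decomposition:
Bags: B1 = {0, 1, 2, 3, 8}  B2 = {0, 1, 2, 5, 8}  B3 = {0, 1, 3, 7, 8}  B4 = {0, 3, 7, 8, 9}  B5 = {0, 1, 2, 4, 5}  B6 = {0, 1, 6, 7, 8}
Tree: B1–B2, B1–B3, B3–B4, B2–B5, B3–B6

Each bag holds 5 vertices, so the decomposition has width 4, which upper-bounds the treewidth. For the lower bound, the 5 vertices {0, 1, 2, 3, 8} are pairwise adjacent, and any tree decomposition puts a clique entirely inside one bag — forcing width ≥ 4. Hence tw(G) = 4 exactly.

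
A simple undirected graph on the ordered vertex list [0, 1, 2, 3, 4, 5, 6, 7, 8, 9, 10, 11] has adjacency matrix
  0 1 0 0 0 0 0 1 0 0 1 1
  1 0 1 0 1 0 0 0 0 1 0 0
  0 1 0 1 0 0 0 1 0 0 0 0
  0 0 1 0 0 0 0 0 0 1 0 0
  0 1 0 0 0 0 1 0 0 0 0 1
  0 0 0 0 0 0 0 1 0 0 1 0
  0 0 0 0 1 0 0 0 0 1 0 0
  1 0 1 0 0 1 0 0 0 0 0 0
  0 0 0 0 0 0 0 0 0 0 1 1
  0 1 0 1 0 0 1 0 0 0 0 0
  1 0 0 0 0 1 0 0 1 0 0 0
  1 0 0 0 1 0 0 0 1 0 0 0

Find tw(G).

A width-3 tree decomposition is:
Bags: B1 = {3, 4, 6, 9}  B2 = {1, 3, 4, 9}  B3 = {1, 2, 3, 4}  B4 = {1, 2, 4, 11}  B5 = {0, 1, 2, 11}  B6 = {0, 2, 7, 11}  B7 = {0, 7, 8, 11}  B8 = {0, 7, 8, 10}  B9 = {5, 7, 8, 10}
Tree: B1–B2, B2–B3, B3–B4, B4–B5, B5–B6, B6–B7, B7–B8, B8–B9
Every bag has size at most 4, so the width is 4 − 1 = 3 and tw(G) ≤ 3. For the lower bound: the 4 vertex sets {3,6,9}, {4}, {1}, {0,2,7,11} are disjoint, each induces a connected subgraph, and every pair is joined by at least one edge of G. Contracting each set to a single vertex therefore yields K_{4} as a minor, and since treewidth is minor-monotone, tw(G) ≥ tw(K_{4}) = 3. Hence tw(G) = 3 exactly.

3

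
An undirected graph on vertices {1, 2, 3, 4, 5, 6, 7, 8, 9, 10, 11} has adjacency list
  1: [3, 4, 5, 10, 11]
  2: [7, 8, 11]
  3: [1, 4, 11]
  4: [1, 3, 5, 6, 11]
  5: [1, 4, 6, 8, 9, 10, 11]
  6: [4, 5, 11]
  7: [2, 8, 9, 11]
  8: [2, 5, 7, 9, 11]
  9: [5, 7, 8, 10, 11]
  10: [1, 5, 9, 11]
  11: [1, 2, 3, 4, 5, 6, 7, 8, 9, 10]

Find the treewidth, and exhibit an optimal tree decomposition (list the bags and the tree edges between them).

Treewidth 3.
Bags: B1 = {7, 8, 9, 11}  B2 = {2, 7, 8, 11}  B3 = {5, 8, 9, 11}  B4 = {5, 9, 10, 11}  B5 = {1, 5, 10, 11}  B6 = {1, 4, 5, 11}  B7 = {4, 5, 6, 11}  B8 = {1, 3, 4, 11}
Tree: B1–B2, B1–B3, B3–B4, B4–B5, B5–B6, B6–B7, B6–B8

The largest bag has 4 vertices, giving width 3; this decomposition certifies tw(G) ≤ 3. On the other hand G contains the 4-clique {2, 7, 8, 11}. A clique must lie in a single bag of any decomposition, so no decomposition can have width below 3. Hence tw(G) = 3 exactly.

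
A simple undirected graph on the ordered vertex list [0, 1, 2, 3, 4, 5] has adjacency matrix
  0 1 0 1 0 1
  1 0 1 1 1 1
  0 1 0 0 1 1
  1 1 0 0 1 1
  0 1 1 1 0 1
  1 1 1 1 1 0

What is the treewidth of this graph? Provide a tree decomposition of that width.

Treewidth 3.
One optimal decomposition is:
Bags: B1 = {1, 2, 4, 5}  B2 = {1, 3, 4, 5}  B3 = {0, 1, 3, 5}
Tree: B1–B2, B2–B3

The largest bag has 4 vertices, giving width 3; this decomposition certifies tw(G) ≤ 3. On the other hand G contains the 4-clique {1, 2, 4, 5}. A clique must lie in a single bag of any decomposition, so no decomposition can have width below 3. Hence tw(G) = 3 exactly.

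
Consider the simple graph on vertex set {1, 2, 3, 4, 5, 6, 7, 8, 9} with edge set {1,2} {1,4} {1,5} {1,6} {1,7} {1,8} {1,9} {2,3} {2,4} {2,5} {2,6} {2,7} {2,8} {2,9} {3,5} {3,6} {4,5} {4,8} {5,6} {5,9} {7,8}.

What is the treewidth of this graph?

A width-3 tree decomposition is:
Bags: B1 = {1, 2, 7, 8}  B2 = {1, 2, 4, 8}  B3 = {1, 2, 4, 5}  B4 = {1, 2, 5, 6}  B5 = {1, 2, 5, 9}  B6 = {2, 3, 5, 6}
Tree: B1–B2, B2–B3, B3–B4, B4–B5, B4–B6
Every bag has size at most 4, so the width is 4 − 1 = 3 and tw(G) ≤ 3. On the other hand G contains the 4-clique {1, 2, 4, 8}. A clique must lie in a single bag of any decomposition, so no decomposition can have width below 3. Therefore the treewidth is 3.

3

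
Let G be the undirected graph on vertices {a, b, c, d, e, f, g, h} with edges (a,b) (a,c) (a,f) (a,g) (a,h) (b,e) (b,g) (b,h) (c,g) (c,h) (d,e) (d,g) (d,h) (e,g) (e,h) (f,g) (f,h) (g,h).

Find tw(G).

3

A width-3 tree decomposition is:
Bags: B1 = {a, f, g, h}  B2 = {a, b, g, h}  B3 = {b, e, g, h}  B4 = {d, e, g, h}  B5 = {a, c, g, h}
Tree: B1–B2, B2–B3, B3–B4, B2–B5
The largest bag has 4 vertices, giving width 3; this decomposition certifies tw(G) ≤ 3. Conversely, {d, e, g, h} is a clique of size 4, and the vertices of any clique must share a bag in every tree decomposition; so some bag has ≥ 4 vertices and tw(G) ≥ 3. Combining the bounds, tw(G) = 3.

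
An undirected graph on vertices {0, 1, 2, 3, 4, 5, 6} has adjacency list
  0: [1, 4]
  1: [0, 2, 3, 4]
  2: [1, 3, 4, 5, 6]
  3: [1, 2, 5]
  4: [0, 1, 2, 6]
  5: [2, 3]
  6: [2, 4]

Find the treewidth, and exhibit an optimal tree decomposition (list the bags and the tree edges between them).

Every bag has size at most 3, so the width is 3 − 1 = 2 and tw(G) ≤ 2. For the lower bound, the 3 vertices {0, 1, 4} are pairwise adjacent, and any tree decomposition puts a clique entirely inside one bag — forcing width ≥ 2. The upper and lower bounds meet at 2, so that is the treewidth.

Treewidth 2.
Bags: B1 = {1, 2, 4}  B2 = {1, 2, 3}  B3 = {0, 1, 4}  B4 = {2, 4, 6}  B5 = {2, 3, 5}
Tree: B1–B2, B1–B3, B1–B4, B2–B5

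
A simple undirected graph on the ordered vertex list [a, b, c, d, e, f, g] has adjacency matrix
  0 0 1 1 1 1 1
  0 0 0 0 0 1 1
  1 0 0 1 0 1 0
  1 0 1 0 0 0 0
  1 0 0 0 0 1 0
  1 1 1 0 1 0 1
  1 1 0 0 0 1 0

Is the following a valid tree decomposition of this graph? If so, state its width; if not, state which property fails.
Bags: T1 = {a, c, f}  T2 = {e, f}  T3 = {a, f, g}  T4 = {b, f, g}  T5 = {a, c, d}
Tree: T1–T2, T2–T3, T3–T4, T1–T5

A tree decomposition must satisfy three properties: every vertex lies in some bag; for every edge, both endpoints lie together in some bag; and for every vertex, the bags containing it form a connected subtree. Here edge (a,e) lies in no bag, so the decomposition is invalid.

No — edge (a,e) lies in no bag.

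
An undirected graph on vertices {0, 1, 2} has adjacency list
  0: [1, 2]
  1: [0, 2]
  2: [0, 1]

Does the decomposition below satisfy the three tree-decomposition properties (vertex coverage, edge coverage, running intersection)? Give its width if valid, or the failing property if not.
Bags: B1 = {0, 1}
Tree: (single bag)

No — vertex 2 appears in no bag.

A tree decomposition must satisfy three properties: every vertex lies in some bag; for every edge, both endpoints lie together in some bag; and for every vertex, the bags containing it form a connected subtree. Here vertex 2 appears in no bag, so the decomposition is invalid.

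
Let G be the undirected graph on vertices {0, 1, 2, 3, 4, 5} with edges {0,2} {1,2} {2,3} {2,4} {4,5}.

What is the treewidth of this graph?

1

A width-1 tree decomposition is:
Bags: B1 = {2, 4}  B2 = {2, 3}  B3 = {1, 2}  B4 = {4, 5}  B5 = {0, 2}
Tree: B1–B2, B2–B3, B1–B4, B2–B5
Every bag has size at most 2, so the width is 2 − 1 = 1 and tw(G) ≤ 1. Any graph with an edge has treewidth ≥ 1, and G has the edge 4–2. The upper and lower bounds meet at 1, so that is the treewidth.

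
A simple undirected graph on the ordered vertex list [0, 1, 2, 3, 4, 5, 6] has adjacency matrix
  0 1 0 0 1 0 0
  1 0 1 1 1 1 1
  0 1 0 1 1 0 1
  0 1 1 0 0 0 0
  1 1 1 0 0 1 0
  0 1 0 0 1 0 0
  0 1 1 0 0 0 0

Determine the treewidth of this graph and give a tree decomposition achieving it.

Treewidth 2.
One optimal decomposition is:
Bags: B1 = {1, 2, 3}  B2 = {1, 2, 4}  B3 = {1, 2, 6}  B4 = {1, 4, 5}  B5 = {0, 1, 4}
Tree: B1–B2, B1–B3, B2–B4, B4–B5

Every bag has size at most 3, so the width is 3 − 1 = 2 and tw(G) ≤ 2. For the lower bound, the 3 vertices {0, 1, 4} are pairwise adjacent, and any tree decomposition puts a clique entirely inside one bag — forcing width ≥ 2. Therefore the treewidth is 2.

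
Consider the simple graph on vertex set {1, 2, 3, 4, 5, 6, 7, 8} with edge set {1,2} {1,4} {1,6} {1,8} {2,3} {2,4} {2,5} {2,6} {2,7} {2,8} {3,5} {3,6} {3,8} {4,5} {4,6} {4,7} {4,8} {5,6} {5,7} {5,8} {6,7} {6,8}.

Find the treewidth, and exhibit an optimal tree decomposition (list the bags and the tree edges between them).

Treewidth 4.
Bags: B1 = {2, 4, 5, 6, 8}  B2 = {1, 2, 4, 6, 8}  B3 = {2, 4, 5, 6, 7}  B4 = {2, 3, 5, 6, 8}
Tree: B1–B2, B1–B3, B1–B4

Every bag has size at most 5, so the width is 5 − 1 = 4 and tw(G) ≤ 4. On the other hand G contains the 5-clique {2, 3, 5, 6, 8}. A clique must lie in a single bag of any decomposition, so no decomposition can have width below 4. The upper and lower bounds meet at 4, so that is the treewidth.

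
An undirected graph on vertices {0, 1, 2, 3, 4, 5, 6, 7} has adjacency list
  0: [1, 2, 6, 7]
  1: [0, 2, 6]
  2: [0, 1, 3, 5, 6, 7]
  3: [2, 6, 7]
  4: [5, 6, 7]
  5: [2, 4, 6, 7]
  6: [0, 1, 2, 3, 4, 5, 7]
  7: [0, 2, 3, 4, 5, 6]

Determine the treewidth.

3

A width-3 tree decomposition is:
Bags: B1 = {2, 3, 6, 7}  B2 = {2, 5, 6, 7}  B3 = {4, 5, 6, 7}  B4 = {0, 2, 6, 7}  B5 = {0, 1, 2, 6}
Tree: B1–B2, B2–B3, B1–B4, B4–B5
Each bag holds 4 vertices, so the decomposition has width 3, which upper-bounds the treewidth. On the other hand G contains the 4-clique {0, 1, 2, 6}. A clique must lie in a single bag of any decomposition, so no decomposition can have width below 3. Therefore the treewidth is 3.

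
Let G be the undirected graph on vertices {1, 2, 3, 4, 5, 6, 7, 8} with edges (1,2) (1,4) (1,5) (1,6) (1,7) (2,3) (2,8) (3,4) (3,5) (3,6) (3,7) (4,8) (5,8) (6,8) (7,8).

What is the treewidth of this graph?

A width-3 tree decomposition is:
Bags: B1 = {1, 2, 3, 8}  B2 = {1, 3, 5, 8}  B3 = {1, 3, 7, 8}  B4 = {1, 3, 4, 8}  B5 = {1, 3, 6, 8}
Tree: B1–B2, B2–B3, B3–B4, B4–B5
Every bag has size at most 4, so the width is 4 − 1 = 3 and tw(G) ≤ 3. For the lower bound: the 4 vertex sets {1,2}, {3,5}, {8}, {7} are disjoint, each induces a connected subgraph, and every pair is joined by at least one edge of G. Contracting each set to a single vertex therefore yields K_{4} as a minor, and since treewidth is minor-monotone, tw(G) ≥ tw(K_{4}) = 3. Therefore the treewidth is 3.

3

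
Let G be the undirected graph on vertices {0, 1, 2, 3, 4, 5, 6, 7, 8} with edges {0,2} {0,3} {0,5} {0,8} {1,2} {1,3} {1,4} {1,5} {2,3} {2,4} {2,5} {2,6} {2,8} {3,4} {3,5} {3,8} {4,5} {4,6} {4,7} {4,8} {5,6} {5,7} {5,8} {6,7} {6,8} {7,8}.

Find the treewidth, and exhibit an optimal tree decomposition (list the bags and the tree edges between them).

The largest bag has 5 vertices, giving width 4; this decomposition certifies tw(G) ≤ 4. On the other hand G contains the 5-clique {0, 2, 3, 5, 8}. A clique must lie in a single bag of any decomposition, so no decomposition can have width below 4. Hence tw(G) = 4 exactly.

Treewidth 4.
Bags: B1 = {4, 5, 6, 7, 8}  B2 = {2, 4, 5, 6, 8}  B3 = {2, 3, 4, 5, 8}  B4 = {0, 2, 3, 5, 8}  B5 = {1, 2, 3, 4, 5}
Tree: B1–B2, B2–B3, B3–B4, B3–B5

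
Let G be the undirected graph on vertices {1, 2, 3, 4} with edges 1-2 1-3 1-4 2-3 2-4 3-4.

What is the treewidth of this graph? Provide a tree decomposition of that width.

With just one bag of size 4, the width is 4 − 1 = 3, so tw(G) ≤ 3. On the other hand G contains the 4-clique {1, 2, 3, 4}. A clique must lie in a single bag of any decomposition, so no decomposition can have width below 3. The upper and lower bounds meet at 3, so that is the treewidth.

Treewidth 3.
One such decomposition:
Bags: B1 = {1, 2, 3, 4}
Tree: (single bag)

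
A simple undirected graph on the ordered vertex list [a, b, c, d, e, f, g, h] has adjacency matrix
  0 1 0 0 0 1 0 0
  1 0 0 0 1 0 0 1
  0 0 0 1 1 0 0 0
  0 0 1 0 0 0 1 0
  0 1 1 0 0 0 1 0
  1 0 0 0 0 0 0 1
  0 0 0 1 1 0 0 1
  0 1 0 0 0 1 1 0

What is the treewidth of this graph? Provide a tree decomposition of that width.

Every bag has size at most 3, so the width is 3 − 1 = 2 and tw(G) ≤ 2. Since a–f–h–b–a is a cycle in G, G is not acyclic. Forests are exactly the graphs of treewidth ≤ 1, so tw(G) ≥ 2. The upper and lower bounds meet at 2, so that is the treewidth.

Treewidth 2.
One optimal decomposition is:
Bags: B1 = {a, b, f}  B2 = {b, f, h}  B3 = {b, e, h}  B4 = {e, g, h}  B5 = {c, e, g}  B6 = {c, d, g}
Tree: B1–B2, B2–B3, B3–B4, B4–B5, B5–B6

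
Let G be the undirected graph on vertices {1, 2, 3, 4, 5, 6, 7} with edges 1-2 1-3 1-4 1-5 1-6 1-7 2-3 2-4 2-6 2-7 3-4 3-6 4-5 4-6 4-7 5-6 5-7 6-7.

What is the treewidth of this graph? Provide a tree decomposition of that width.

The largest bag has 5 vertices, giving width 4; this decomposition certifies tw(G) ≤ 4. On the other hand G contains the 5-clique {1, 2, 3, 4, 6}. A clique must lie in a single bag of any decomposition, so no decomposition can have width below 4. Therefore the treewidth is 4.

Treewidth 4.
One such decomposition:
Bags: B1 = {1, 2, 4, 6, 7}  B2 = {1, 4, 5, 6, 7}  B3 = {1, 2, 3, 4, 6}
Tree: B1–B2, B1–B3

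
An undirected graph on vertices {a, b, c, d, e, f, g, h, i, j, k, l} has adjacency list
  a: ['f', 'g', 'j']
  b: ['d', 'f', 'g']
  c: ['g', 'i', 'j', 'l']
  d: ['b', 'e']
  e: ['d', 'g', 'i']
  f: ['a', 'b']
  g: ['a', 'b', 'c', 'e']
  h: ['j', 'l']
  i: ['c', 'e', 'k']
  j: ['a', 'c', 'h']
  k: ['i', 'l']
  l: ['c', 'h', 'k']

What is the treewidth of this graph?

3

A width-3 tree decomposition is:
Bags: B1 = {h, i, k, l}  B2 = {c, h, i, l}  B3 = {c, h, i, j}  B4 = {c, e, i, j}  B5 = {c, e, g, j}  B6 = {a, e, g, j}  B7 = {a, d, e, g}  B8 = {a, b, d, g}  B9 = {a, b, d, f}
Tree: B1–B2, B2–B3, B3–B4, B4–B5, B5–B6, B6–B7, B7–B8, B8–B9
The largest bag has 4 vertices, giving width 3; this decomposition certifies tw(G) ≤ 3. For the lower bound: the 4 vertex sets {h,k,l}, {i}, {c}, {a,e,g,j} are disjoint, each induces a connected subgraph, and every pair is joined by at least one edge of G. Contracting each set to a single vertex therefore yields K_{4} as a minor, and since treewidth is minor-monotone, tw(G) ≥ tw(K_{4}) = 3. The upper and lower bounds meet at 3, so that is the treewidth.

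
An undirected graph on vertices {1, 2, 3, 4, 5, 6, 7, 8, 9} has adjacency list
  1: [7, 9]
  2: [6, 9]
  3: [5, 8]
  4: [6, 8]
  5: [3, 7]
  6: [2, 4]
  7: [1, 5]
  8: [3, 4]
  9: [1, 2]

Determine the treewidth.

A width-2 tree decomposition is:
Bags: B1 = {3, 4, 8}  B2 = {3, 4, 5}  B3 = {4, 5, 7}  B4 = {1, 4, 7}  B5 = {1, 4, 9}  B6 = {2, 4, 9}  B7 = {2, 4, 6}
Tree: B1–B2, B2–B3, B3–B4, B4–B5, B5–B6, B6–B7
The largest bag has 3 vertices, giving width 2; this decomposition certifies tw(G) ≤ 2. For the lower bound, G contains the cycle 4–8–3–5–7–1–9–2–6–4, so G is not a forest; only forests have treewidth ≤ 1, hence tw(G) ≥ 2. The upper and lower bounds meet at 2, so that is the treewidth.

2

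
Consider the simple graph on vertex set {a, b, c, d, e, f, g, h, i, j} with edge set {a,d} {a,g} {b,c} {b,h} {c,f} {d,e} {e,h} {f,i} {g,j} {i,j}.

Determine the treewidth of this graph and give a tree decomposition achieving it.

Each bag holds 3 vertices, so the decomposition has width 2, which upper-bounds the treewidth. Since e–d–a–g–j–i–f–c–b–h–e is a cycle in G, G is not acyclic. Forests are exactly the graphs of treewidth ≤ 1, so tw(G) ≥ 2. Therefore the treewidth is 2.

Treewidth 2.
One such decomposition:
Bags: B1 = {a, d, e}  B2 = {a, e, g}  B3 = {e, g, j}  B4 = {e, i, j}  B5 = {e, f, i}  B6 = {c, e, f}  B7 = {b, c, e}  B8 = {b, e, h}
Tree: B1–B2, B2–B3, B3–B4, B4–B5, B5–B6, B6–B7, B7–B8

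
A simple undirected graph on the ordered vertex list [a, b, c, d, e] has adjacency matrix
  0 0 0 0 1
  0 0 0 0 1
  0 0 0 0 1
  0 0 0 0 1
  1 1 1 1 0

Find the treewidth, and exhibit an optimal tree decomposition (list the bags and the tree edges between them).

Treewidth 1.
One such decomposition:
Bags: B1 = {c, e}  B2 = {d, e}  B3 = {b, e}  B4 = {a, e}
Tree: B1–B2, B1–B3, B3–B4

Every bag has size at most 2, so the width is 2 − 1 = 1 and tw(G) ≤ 1. Any graph with an edge has treewidth ≥ 1, and G has the edge c–e. Therefore the treewidth is 1.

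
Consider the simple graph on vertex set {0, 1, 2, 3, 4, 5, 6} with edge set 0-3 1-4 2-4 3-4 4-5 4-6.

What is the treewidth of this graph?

1

A width-1 tree decomposition is:
Bags: B1 = {1, 4}  B2 = {2, 4}  B3 = {4, 5}  B4 = {3, 4}  B5 = {0, 3}  B6 = {4, 6}
Tree: B1–B2, B2–B3, B2–B4, B4–B5, B1–B6
Every bag has size at most 2, so the width is 2 − 1 = 1 and tw(G) ≤ 1. G has an edge, so its treewidth is at least 1. Combining the bounds, tw(G) = 1.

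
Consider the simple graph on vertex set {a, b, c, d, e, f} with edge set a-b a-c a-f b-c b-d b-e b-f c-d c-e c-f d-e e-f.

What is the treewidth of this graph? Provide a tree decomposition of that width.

Every bag has size at most 4, so the width is 4 − 1 = 3 and tw(G) ≤ 3. For the lower bound, the 4 vertices {b, c, d, e} are pairwise adjacent, and any tree decomposition puts a clique entirely inside one bag — forcing width ≥ 3. Hence tw(G) = 3 exactly.

Treewidth 3.
One optimal decomposition is:
Bags: B1 = {b, c, d, e}  B2 = {b, c, e, f}  B3 = {a, b, c, f}
Tree: B1–B2, B2–B3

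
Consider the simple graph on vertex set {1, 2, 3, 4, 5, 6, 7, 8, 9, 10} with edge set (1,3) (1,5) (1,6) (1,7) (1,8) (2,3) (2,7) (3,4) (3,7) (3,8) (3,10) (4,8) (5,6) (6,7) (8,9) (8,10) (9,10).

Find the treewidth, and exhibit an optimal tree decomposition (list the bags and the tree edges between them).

Treewidth 2.
Bags: B1 = {1, 3, 7}  B2 = {1, 3, 8}  B3 = {3, 8, 10}  B4 = {2, 3, 7}  B5 = {3, 4, 8}  B6 = {1, 6, 7}  B7 = {1, 5, 6}  B8 = {8, 9, 10}
Tree: B1–B2, B2–B3, B1–B4, B3–B5, B1–B6, B6–B7, B3–B8

Every bag has size at most 3, so the width is 3 − 1 = 2 and tw(G) ≤ 2. On the other hand G contains the 3-clique {8, 9, 10}. A clique must lie in a single bag of any decomposition, so no decomposition can have width below 2. Hence tw(G) = 2 exactly.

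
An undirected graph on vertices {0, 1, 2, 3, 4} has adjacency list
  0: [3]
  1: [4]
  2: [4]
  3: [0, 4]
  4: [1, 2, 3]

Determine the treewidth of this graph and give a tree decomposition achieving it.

Treewidth 1.
One such decomposition:
Bags: B1 = {2, 4}  B2 = {3, 4}  B3 = {1, 4}  B4 = {0, 3}
Tree: B1–B2, B2–B3, B2–B4

Every bag has size at most 2, so the width is 2 − 1 = 1 and tw(G) ≤ 1. Since G has at least one edge (e.g. 2–4), it is not an edgeless graph, so tw(G) ≥ 1. Combining the bounds, tw(G) = 1.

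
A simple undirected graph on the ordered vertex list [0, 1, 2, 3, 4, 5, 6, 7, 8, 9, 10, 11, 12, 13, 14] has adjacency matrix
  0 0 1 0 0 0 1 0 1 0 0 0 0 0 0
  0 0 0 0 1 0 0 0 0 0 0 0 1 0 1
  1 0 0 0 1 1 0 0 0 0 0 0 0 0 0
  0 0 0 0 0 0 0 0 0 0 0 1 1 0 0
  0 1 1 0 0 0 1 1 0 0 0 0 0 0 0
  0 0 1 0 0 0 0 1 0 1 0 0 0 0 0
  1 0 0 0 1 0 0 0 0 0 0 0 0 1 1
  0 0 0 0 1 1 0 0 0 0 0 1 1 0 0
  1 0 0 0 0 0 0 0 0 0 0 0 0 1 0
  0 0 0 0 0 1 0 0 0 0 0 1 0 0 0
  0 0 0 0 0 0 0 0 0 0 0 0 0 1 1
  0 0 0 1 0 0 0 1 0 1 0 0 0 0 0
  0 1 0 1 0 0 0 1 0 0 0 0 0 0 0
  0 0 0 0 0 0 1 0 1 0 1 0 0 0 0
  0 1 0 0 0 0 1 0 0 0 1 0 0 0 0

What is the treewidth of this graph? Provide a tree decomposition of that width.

Every bag has size at most 4, so the width is 4 − 1 = 3 and tw(G) ≤ 3. For the lower bound: the 4 vertex sets {8,10,13}, {0}, {6}, {1,2,4,14} are disjoint, each induces a connected subgraph, and every pair is joined by at least one edge of G. Contracting each set to a single vertex therefore yields K_{4} as a minor, and since treewidth is minor-monotone, tw(G) ≥ tw(K_{4}) = 3. The upper and lower bounds meet at 3, so that is the treewidth.

Treewidth 3.
One such decomposition:
Bags: B1 = {0, 8, 10, 13}  B2 = {0, 6, 10, 13}  B3 = {0, 6, 10, 14}  B4 = {0, 2, 6, 14}  B5 = {2, 4, 6, 14}  B6 = {1, 2, 4, 14}  B7 = {1, 2, 4, 5}  B8 = {1, 4, 5, 7}  B9 = {1, 5, 7, 12}  B10 = {5, 7, 9, 12}  B11 = {7, 9, 11, 12}  B12 = {3, 9, 11, 12}
Tree: B1–B2, B2–B3, B3–B4, B4–B5, B5–B6, B6–B7, B7–B8, B8–B9, B9–B10, B10–B11, B11–B12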